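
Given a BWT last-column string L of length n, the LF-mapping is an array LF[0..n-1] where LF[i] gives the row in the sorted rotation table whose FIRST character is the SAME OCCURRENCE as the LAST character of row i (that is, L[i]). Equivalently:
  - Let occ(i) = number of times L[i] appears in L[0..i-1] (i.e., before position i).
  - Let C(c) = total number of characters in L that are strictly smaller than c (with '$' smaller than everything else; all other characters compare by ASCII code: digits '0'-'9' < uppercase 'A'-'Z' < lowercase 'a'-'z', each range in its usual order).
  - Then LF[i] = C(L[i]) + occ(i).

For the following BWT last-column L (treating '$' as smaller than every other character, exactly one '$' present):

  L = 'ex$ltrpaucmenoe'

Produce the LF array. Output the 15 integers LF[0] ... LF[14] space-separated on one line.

Answer: 3 14 0 6 12 11 10 1 13 2 7 4 8 9 5

Derivation:
Char counts: '$':1, 'a':1, 'c':1, 'e':3, 'l':1, 'm':1, 'n':1, 'o':1, 'p':1, 'r':1, 't':1, 'u':1, 'x':1
C (first-col start): C('$')=0, C('a')=1, C('c')=2, C('e')=3, C('l')=6, C('m')=7, C('n')=8, C('o')=9, C('p')=10, C('r')=11, C('t')=12, C('u')=13, C('x')=14
L[0]='e': occ=0, LF[0]=C('e')+0=3+0=3
L[1]='x': occ=0, LF[1]=C('x')+0=14+0=14
L[2]='$': occ=0, LF[2]=C('$')+0=0+0=0
L[3]='l': occ=0, LF[3]=C('l')+0=6+0=6
L[4]='t': occ=0, LF[4]=C('t')+0=12+0=12
L[5]='r': occ=0, LF[5]=C('r')+0=11+0=11
L[6]='p': occ=0, LF[6]=C('p')+0=10+0=10
L[7]='a': occ=0, LF[7]=C('a')+0=1+0=1
L[8]='u': occ=0, LF[8]=C('u')+0=13+0=13
L[9]='c': occ=0, LF[9]=C('c')+0=2+0=2
L[10]='m': occ=0, LF[10]=C('m')+0=7+0=7
L[11]='e': occ=1, LF[11]=C('e')+1=3+1=4
L[12]='n': occ=0, LF[12]=C('n')+0=8+0=8
L[13]='o': occ=0, LF[13]=C('o')+0=9+0=9
L[14]='e': occ=2, LF[14]=C('e')+2=3+2=5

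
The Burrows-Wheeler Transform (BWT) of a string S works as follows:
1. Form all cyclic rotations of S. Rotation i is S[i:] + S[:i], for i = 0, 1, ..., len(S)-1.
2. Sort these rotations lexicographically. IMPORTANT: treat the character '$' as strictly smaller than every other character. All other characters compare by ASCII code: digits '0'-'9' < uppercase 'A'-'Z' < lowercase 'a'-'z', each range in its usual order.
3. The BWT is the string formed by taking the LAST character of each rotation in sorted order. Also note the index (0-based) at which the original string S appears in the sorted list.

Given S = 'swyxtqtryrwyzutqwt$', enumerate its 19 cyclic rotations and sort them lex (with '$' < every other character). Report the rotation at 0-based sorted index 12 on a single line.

Answer: wyxtqtryrwyzutqwt$s

Derivation:
All 19 rotations (rotation i = S[i:]+S[:i]):
  rot[0] = swyxtqtryrwyzutqwt$
  rot[1] = wyxtqtryrwyzutqwt$s
  rot[2] = yxtqtryrwyzutqwt$sw
  rot[3] = xtqtryrwyzutqwt$swy
  rot[4] = tqtryrwyzutqwt$swyx
  rot[5] = qtryrwyzutqwt$swyxt
  rot[6] = tryrwyzutqwt$swyxtq
  rot[7] = ryrwyzutqwt$swyxtqt
  rot[8] = yrwyzutqwt$swyxtqtr
  rot[9] = rwyzutqwt$swyxtqtry
  rot[10] = wyzutqwt$swyxtqtryr
  rot[11] = yzutqwt$swyxtqtryrw
  rot[12] = zutqwt$swyxtqtryrwy
  rot[13] = utqwt$swyxtqtryrwyz
  rot[14] = tqwt$swyxtqtryrwyzu
  rot[15] = qwt$swyxtqtryrwyzut
  rot[16] = wt$swyxtqtryrwyzutq
  rot[17] = t$swyxtqtryrwyzutqw
  rot[18] = $swyxtqtryrwyzutqwt
Sorted (with $ < everything):
  sorted[0] = $swyxtqtryrwyzutqwt
  sorted[1] = qtryrwyzutqwt$swyxt
  sorted[2] = qwt$swyxtqtryrwyzut
  sorted[3] = rwyzutqwt$swyxtqtry
  sorted[4] = ryrwyzutqwt$swyxtqt
  sorted[5] = swyxtqtryrwyzutqwt$
  sorted[6] = t$swyxtqtryrwyzutqw
  sorted[7] = tqtryrwyzutqwt$swyx
  sorted[8] = tqwt$swyxtqtryrwyzu
  sorted[9] = tryrwyzutqwt$swyxtq
  sorted[10] = utqwt$swyxtqtryrwyz
  sorted[11] = wt$swyxtqtryrwyzutq
  sorted[12] = wyxtqtryrwyzutqwt$s
  sorted[13] = wyzutqwt$swyxtqtryr
  sorted[14] = xtqtryrwyzutqwt$swy
  sorted[15] = yrwyzutqwt$swyxtqtr
  sorted[16] = yxtqtryrwyzutqwt$sw
  sorted[17] = yzutqwt$swyxtqtryrw
  sorted[18] = zutqwt$swyxtqtryrwy
sorted[12] = wyxtqtryrwyzutqwt$s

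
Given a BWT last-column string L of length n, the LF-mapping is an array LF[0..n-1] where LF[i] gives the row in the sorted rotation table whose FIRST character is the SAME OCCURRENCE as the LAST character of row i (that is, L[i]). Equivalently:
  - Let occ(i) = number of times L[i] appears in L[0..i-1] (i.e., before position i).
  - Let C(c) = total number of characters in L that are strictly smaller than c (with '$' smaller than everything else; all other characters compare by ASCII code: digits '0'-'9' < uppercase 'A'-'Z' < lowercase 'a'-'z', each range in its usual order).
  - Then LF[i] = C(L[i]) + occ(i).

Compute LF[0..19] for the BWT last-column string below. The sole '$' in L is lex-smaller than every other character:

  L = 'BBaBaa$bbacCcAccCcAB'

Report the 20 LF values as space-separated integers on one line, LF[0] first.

Char counts: '$':1, 'A':2, 'B':4, 'C':2, 'a':4, 'b':2, 'c':5
C (first-col start): C('$')=0, C('A')=1, C('B')=3, C('C')=7, C('a')=9, C('b')=13, C('c')=15
L[0]='B': occ=0, LF[0]=C('B')+0=3+0=3
L[1]='B': occ=1, LF[1]=C('B')+1=3+1=4
L[2]='a': occ=0, LF[2]=C('a')+0=9+0=9
L[3]='B': occ=2, LF[3]=C('B')+2=3+2=5
L[4]='a': occ=1, LF[4]=C('a')+1=9+1=10
L[5]='a': occ=2, LF[5]=C('a')+2=9+2=11
L[6]='$': occ=0, LF[6]=C('$')+0=0+0=0
L[7]='b': occ=0, LF[7]=C('b')+0=13+0=13
L[8]='b': occ=1, LF[8]=C('b')+1=13+1=14
L[9]='a': occ=3, LF[9]=C('a')+3=9+3=12
L[10]='c': occ=0, LF[10]=C('c')+0=15+0=15
L[11]='C': occ=0, LF[11]=C('C')+0=7+0=7
L[12]='c': occ=1, LF[12]=C('c')+1=15+1=16
L[13]='A': occ=0, LF[13]=C('A')+0=1+0=1
L[14]='c': occ=2, LF[14]=C('c')+2=15+2=17
L[15]='c': occ=3, LF[15]=C('c')+3=15+3=18
L[16]='C': occ=1, LF[16]=C('C')+1=7+1=8
L[17]='c': occ=4, LF[17]=C('c')+4=15+4=19
L[18]='A': occ=1, LF[18]=C('A')+1=1+1=2
L[19]='B': occ=3, LF[19]=C('B')+3=3+3=6

Answer: 3 4 9 5 10 11 0 13 14 12 15 7 16 1 17 18 8 19 2 6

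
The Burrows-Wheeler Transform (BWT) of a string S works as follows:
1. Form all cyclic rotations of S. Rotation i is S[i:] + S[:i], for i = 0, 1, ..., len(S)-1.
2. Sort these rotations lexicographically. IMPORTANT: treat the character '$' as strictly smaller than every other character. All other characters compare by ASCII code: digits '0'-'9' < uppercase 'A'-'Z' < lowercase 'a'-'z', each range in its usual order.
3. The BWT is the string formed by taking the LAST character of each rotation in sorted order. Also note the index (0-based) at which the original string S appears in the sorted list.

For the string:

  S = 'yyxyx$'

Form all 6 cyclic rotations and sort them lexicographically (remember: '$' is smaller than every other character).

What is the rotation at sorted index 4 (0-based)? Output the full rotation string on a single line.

All 6 rotations (rotation i = S[i:]+S[:i]):
  rot[0] = yyxyx$
  rot[1] = yxyx$y
  rot[2] = xyx$yy
  rot[3] = yx$yyx
  rot[4] = x$yyxy
  rot[5] = $yyxyx
Sorted (with $ < everything):
  sorted[0] = $yyxyx
  sorted[1] = x$yyxy
  sorted[2] = xyx$yy
  sorted[3] = yx$yyx
  sorted[4] = yxyx$y
  sorted[5] = yyxyx$
sorted[4] = yxyx$y

Answer: yxyx$y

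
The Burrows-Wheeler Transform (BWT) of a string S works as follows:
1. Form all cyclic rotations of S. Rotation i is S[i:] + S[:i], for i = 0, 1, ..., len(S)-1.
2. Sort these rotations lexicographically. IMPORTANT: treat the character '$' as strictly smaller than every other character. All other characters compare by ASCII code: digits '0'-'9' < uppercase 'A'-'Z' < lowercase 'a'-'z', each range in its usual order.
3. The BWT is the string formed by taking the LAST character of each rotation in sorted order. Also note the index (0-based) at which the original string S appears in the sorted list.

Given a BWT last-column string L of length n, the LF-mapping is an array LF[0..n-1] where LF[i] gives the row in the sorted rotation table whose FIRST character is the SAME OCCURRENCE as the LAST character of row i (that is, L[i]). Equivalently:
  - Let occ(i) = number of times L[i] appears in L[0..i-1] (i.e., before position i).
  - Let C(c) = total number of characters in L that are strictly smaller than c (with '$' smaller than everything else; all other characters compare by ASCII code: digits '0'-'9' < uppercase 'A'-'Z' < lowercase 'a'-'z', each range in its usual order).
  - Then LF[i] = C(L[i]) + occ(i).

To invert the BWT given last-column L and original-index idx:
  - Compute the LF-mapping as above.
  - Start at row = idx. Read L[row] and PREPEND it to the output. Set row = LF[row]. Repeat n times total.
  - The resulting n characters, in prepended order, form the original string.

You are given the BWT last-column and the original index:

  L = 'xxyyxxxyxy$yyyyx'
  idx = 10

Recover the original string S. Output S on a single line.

Answer: yxyyyyyyxxxxyxx$

Derivation:
LF mapping: 1 2 8 9 3 4 5 10 6 11 0 12 13 14 15 7
Walk LF starting at row 10, prepending L[row]:
  step 1: row=10, L[10]='$', prepend. Next row=LF[10]=0
  step 2: row=0, L[0]='x', prepend. Next row=LF[0]=1
  step 3: row=1, L[1]='x', prepend. Next row=LF[1]=2
  step 4: row=2, L[2]='y', prepend. Next row=LF[2]=8
  step 5: row=8, L[8]='x', prepend. Next row=LF[8]=6
  step 6: row=6, L[6]='x', prepend. Next row=LF[6]=5
  step 7: row=5, L[5]='x', prepend. Next row=LF[5]=4
  step 8: row=4, L[4]='x', prepend. Next row=LF[4]=3
  step 9: row=3, L[3]='y', prepend. Next row=LF[3]=9
  step 10: row=9, L[9]='y', prepend. Next row=LF[9]=11
  step 11: row=11, L[11]='y', prepend. Next row=LF[11]=12
  step 12: row=12, L[12]='y', prepend. Next row=LF[12]=13
  step 13: row=13, L[13]='y', prepend. Next row=LF[13]=14
  step 14: row=14, L[14]='y', prepend. Next row=LF[14]=15
  step 15: row=15, L[15]='x', prepend. Next row=LF[15]=7
  step 16: row=7, L[7]='y', prepend. Next row=LF[7]=10
Reversed output: yxyyyyyyxxxxyxx$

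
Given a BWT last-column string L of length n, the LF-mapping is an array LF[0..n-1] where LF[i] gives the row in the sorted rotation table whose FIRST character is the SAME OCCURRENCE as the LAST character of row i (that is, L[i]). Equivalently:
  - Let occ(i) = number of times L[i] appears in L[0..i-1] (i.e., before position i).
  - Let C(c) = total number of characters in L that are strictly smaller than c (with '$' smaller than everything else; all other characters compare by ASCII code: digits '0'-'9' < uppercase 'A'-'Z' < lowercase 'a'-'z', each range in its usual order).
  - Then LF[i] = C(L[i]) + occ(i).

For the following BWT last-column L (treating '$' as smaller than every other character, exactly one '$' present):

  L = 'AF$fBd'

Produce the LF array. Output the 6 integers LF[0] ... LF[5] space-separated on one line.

Answer: 1 3 0 5 2 4

Derivation:
Char counts: '$':1, 'A':1, 'B':1, 'F':1, 'd':1, 'f':1
C (first-col start): C('$')=0, C('A')=1, C('B')=2, C('F')=3, C('d')=4, C('f')=5
L[0]='A': occ=0, LF[0]=C('A')+0=1+0=1
L[1]='F': occ=0, LF[1]=C('F')+0=3+0=3
L[2]='$': occ=0, LF[2]=C('$')+0=0+0=0
L[3]='f': occ=0, LF[3]=C('f')+0=5+0=5
L[4]='B': occ=0, LF[4]=C('B')+0=2+0=2
L[5]='d': occ=0, LF[5]=C('d')+0=4+0=4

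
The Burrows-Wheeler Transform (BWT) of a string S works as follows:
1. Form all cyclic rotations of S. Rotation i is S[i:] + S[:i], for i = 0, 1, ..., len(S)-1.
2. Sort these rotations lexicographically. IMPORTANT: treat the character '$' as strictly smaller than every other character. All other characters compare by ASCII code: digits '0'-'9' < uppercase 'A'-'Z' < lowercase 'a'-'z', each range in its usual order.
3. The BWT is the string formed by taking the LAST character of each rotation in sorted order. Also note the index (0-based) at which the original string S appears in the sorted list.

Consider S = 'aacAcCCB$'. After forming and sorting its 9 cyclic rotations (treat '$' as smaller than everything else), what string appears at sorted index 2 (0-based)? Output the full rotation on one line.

Answer: B$aacAcCC

Derivation:
All 9 rotations (rotation i = S[i:]+S[:i]):
  rot[0] = aacAcCCB$
  rot[1] = acAcCCB$a
  rot[2] = cAcCCB$aa
  rot[3] = AcCCB$aac
  rot[4] = cCCB$aacA
  rot[5] = CCB$aacAc
  rot[6] = CB$aacAcC
  rot[7] = B$aacAcCC
  rot[8] = $aacAcCCB
Sorted (with $ < everything):
  sorted[0] = $aacAcCCB
  sorted[1] = AcCCB$aac
  sorted[2] = B$aacAcCC
  sorted[3] = CB$aacAcC
  sorted[4] = CCB$aacAc
  sorted[5] = aacAcCCB$
  sorted[6] = acAcCCB$a
  sorted[7] = cAcCCB$aa
  sorted[8] = cCCB$aacA
sorted[2] = B$aacAcCC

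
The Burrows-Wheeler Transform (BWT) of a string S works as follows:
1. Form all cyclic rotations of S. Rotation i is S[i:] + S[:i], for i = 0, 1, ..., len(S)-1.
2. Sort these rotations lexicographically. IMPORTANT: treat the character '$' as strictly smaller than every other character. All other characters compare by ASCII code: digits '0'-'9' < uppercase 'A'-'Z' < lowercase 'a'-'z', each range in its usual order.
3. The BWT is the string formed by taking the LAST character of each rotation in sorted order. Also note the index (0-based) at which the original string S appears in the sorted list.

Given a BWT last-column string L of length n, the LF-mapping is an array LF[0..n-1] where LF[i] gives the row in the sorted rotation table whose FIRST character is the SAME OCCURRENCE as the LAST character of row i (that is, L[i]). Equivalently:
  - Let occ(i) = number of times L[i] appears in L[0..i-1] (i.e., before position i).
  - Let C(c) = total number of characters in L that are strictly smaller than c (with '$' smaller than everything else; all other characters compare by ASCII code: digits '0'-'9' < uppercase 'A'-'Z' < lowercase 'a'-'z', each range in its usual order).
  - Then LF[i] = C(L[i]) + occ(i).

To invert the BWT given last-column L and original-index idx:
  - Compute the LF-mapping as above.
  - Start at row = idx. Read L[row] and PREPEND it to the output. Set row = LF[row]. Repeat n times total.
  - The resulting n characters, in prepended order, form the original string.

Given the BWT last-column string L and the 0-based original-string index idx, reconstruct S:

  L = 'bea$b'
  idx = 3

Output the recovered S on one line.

Answer: beab$

Derivation:
LF mapping: 2 4 1 0 3
Walk LF starting at row 3, prepending L[row]:
  step 1: row=3, L[3]='$', prepend. Next row=LF[3]=0
  step 2: row=0, L[0]='b', prepend. Next row=LF[0]=2
  step 3: row=2, L[2]='a', prepend. Next row=LF[2]=1
  step 4: row=1, L[1]='e', prepend. Next row=LF[1]=4
  step 5: row=4, L[4]='b', prepend. Next row=LF[4]=3
Reversed output: beab$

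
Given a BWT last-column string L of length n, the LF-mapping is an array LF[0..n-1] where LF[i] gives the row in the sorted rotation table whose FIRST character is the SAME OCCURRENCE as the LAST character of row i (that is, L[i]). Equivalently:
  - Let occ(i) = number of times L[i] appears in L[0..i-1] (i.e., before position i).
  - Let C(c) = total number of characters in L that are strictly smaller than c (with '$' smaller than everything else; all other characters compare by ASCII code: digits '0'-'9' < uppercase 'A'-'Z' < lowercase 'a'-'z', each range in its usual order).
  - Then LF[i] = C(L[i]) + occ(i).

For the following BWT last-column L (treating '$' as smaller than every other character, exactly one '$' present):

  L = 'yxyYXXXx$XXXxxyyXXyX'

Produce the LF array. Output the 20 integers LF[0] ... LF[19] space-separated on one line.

Answer: 15 11 16 10 1 2 3 12 0 4 5 6 13 14 17 18 7 8 19 9

Derivation:
Char counts: '$':1, 'X':9, 'Y':1, 'x':4, 'y':5
C (first-col start): C('$')=0, C('X')=1, C('Y')=10, C('x')=11, C('y')=15
L[0]='y': occ=0, LF[0]=C('y')+0=15+0=15
L[1]='x': occ=0, LF[1]=C('x')+0=11+0=11
L[2]='y': occ=1, LF[2]=C('y')+1=15+1=16
L[3]='Y': occ=0, LF[3]=C('Y')+0=10+0=10
L[4]='X': occ=0, LF[4]=C('X')+0=1+0=1
L[5]='X': occ=1, LF[5]=C('X')+1=1+1=2
L[6]='X': occ=2, LF[6]=C('X')+2=1+2=3
L[7]='x': occ=1, LF[7]=C('x')+1=11+1=12
L[8]='$': occ=0, LF[8]=C('$')+0=0+0=0
L[9]='X': occ=3, LF[9]=C('X')+3=1+3=4
L[10]='X': occ=4, LF[10]=C('X')+4=1+4=5
L[11]='X': occ=5, LF[11]=C('X')+5=1+5=6
L[12]='x': occ=2, LF[12]=C('x')+2=11+2=13
L[13]='x': occ=3, LF[13]=C('x')+3=11+3=14
L[14]='y': occ=2, LF[14]=C('y')+2=15+2=17
L[15]='y': occ=3, LF[15]=C('y')+3=15+3=18
L[16]='X': occ=6, LF[16]=C('X')+6=1+6=7
L[17]='X': occ=7, LF[17]=C('X')+7=1+7=8
L[18]='y': occ=4, LF[18]=C('y')+4=15+4=19
L[19]='X': occ=8, LF[19]=C('X')+8=1+8=9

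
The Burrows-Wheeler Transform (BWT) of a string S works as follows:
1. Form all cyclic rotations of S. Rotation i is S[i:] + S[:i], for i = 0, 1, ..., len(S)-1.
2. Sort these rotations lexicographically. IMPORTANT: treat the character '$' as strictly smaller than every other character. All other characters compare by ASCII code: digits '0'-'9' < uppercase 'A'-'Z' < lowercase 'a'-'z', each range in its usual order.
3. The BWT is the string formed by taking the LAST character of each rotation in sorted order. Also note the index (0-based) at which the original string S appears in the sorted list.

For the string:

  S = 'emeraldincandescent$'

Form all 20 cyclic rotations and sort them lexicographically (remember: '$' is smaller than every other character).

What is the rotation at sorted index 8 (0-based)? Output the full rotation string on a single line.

Answer: ent$emeraldincandesc

Derivation:
All 20 rotations (rotation i = S[i:]+S[:i]):
  rot[0] = emeraldincandescent$
  rot[1] = meraldincandescent$e
  rot[2] = eraldincandescent$em
  rot[3] = raldincandescent$eme
  rot[4] = aldincandescent$emer
  rot[5] = ldincandescent$emera
  rot[6] = dincandescent$emeral
  rot[7] = incandescent$emerald
  rot[8] = ncandescent$emeraldi
  rot[9] = candescent$emeraldin
  rot[10] = andescent$emeraldinc
  rot[11] = ndescent$emeraldinca
  rot[12] = descent$emeraldincan
  rot[13] = escent$emeraldincand
  rot[14] = scent$emeraldincande
  rot[15] = cent$emeraldincandes
  rot[16] = ent$emeraldincandesc
  rot[17] = nt$emeraldincandesce
  rot[18] = t$emeraldincandescen
  rot[19] = $emeraldincandescent
Sorted (with $ < everything):
  sorted[0] = $emeraldincandescent
  sorted[1] = aldincandescent$emer
  sorted[2] = andescent$emeraldinc
  sorted[3] = candescent$emeraldin
  sorted[4] = cent$emeraldincandes
  sorted[5] = descent$emeraldincan
  sorted[6] = dincandescent$emeral
  sorted[7] = emeraldincandescent$
  sorted[8] = ent$emeraldincandesc
  sorted[9] = eraldincandescent$em
  sorted[10] = escent$emeraldincand
  sorted[11] = incandescent$emerald
  sorted[12] = ldincandescent$emera
  sorted[13] = meraldincandescent$e
  sorted[14] = ncandescent$emeraldi
  sorted[15] = ndescent$emeraldinca
  sorted[16] = nt$emeraldincandesce
  sorted[17] = raldincandescent$eme
  sorted[18] = scent$emeraldincande
  sorted[19] = t$emeraldincandescen
sorted[8] = ent$emeraldincandesc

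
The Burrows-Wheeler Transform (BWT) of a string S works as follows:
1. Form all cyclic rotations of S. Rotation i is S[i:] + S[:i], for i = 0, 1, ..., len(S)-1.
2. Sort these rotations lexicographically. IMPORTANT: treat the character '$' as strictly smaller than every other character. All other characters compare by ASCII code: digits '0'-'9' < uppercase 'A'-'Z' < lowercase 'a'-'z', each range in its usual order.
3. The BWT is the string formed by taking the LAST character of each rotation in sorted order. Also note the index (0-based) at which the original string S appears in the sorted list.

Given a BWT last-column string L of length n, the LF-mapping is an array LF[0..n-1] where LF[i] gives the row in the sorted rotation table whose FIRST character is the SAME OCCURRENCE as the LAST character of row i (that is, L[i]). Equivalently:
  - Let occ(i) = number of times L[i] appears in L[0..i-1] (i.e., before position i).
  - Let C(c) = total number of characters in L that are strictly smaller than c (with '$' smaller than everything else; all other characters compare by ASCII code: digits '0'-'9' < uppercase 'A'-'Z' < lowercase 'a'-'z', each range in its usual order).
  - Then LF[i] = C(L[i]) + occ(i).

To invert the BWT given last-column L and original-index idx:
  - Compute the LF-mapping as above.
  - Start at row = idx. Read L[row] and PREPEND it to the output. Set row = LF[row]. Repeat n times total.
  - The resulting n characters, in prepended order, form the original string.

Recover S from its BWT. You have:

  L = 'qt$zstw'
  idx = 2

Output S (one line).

Answer: stwztq$

Derivation:
LF mapping: 1 3 0 6 2 4 5
Walk LF starting at row 2, prepending L[row]:
  step 1: row=2, L[2]='$', prepend. Next row=LF[2]=0
  step 2: row=0, L[0]='q', prepend. Next row=LF[0]=1
  step 3: row=1, L[1]='t', prepend. Next row=LF[1]=3
  step 4: row=3, L[3]='z', prepend. Next row=LF[3]=6
  step 5: row=6, L[6]='w', prepend. Next row=LF[6]=5
  step 6: row=5, L[5]='t', prepend. Next row=LF[5]=4
  step 7: row=4, L[4]='s', prepend. Next row=LF[4]=2
Reversed output: stwztq$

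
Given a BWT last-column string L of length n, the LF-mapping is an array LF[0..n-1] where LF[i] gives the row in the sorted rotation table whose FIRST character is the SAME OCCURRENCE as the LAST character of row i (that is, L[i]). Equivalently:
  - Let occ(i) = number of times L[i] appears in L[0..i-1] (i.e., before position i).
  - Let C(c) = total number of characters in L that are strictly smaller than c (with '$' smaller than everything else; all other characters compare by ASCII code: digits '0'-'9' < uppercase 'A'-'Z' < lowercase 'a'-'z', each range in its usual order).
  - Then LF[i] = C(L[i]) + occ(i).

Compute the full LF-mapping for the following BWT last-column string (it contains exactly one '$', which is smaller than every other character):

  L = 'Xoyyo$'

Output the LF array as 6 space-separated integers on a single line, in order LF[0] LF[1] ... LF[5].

Answer: 1 2 4 5 3 0

Derivation:
Char counts: '$':1, 'X':1, 'o':2, 'y':2
C (first-col start): C('$')=0, C('X')=1, C('o')=2, C('y')=4
L[0]='X': occ=0, LF[0]=C('X')+0=1+0=1
L[1]='o': occ=0, LF[1]=C('o')+0=2+0=2
L[2]='y': occ=0, LF[2]=C('y')+0=4+0=4
L[3]='y': occ=1, LF[3]=C('y')+1=4+1=5
L[4]='o': occ=1, LF[4]=C('o')+1=2+1=3
L[5]='$': occ=0, LF[5]=C('$')+0=0+0=0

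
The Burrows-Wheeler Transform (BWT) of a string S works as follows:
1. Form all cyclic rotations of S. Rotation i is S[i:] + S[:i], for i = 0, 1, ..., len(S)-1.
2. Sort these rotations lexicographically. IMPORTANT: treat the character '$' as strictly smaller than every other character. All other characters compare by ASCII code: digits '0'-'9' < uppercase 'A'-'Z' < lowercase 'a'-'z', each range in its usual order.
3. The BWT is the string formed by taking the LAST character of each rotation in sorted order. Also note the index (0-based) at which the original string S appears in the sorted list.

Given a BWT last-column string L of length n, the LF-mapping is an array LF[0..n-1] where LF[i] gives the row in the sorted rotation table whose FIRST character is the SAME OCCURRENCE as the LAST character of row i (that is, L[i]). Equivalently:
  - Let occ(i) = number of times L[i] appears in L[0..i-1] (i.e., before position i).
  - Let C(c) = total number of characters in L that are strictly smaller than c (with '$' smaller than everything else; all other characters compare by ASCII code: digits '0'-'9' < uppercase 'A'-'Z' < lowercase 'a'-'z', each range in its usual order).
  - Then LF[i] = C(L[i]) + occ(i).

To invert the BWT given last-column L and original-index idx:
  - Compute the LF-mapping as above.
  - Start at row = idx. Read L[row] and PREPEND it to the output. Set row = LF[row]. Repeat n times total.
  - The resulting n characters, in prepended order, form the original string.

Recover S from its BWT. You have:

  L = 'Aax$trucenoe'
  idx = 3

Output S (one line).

Answer: counterexaA$

Derivation:
LF mapping: 1 2 11 0 9 8 10 3 4 6 7 5
Walk LF starting at row 3, prepending L[row]:
  step 1: row=3, L[3]='$', prepend. Next row=LF[3]=0
  step 2: row=0, L[0]='A', prepend. Next row=LF[0]=1
  step 3: row=1, L[1]='a', prepend. Next row=LF[1]=2
  step 4: row=2, L[2]='x', prepend. Next row=LF[2]=11
  step 5: row=11, L[11]='e', prepend. Next row=LF[11]=5
  step 6: row=5, L[5]='r', prepend. Next row=LF[5]=8
  step 7: row=8, L[8]='e', prepend. Next row=LF[8]=4
  step 8: row=4, L[4]='t', prepend. Next row=LF[4]=9
  step 9: row=9, L[9]='n', prepend. Next row=LF[9]=6
  step 10: row=6, L[6]='u', prepend. Next row=LF[6]=10
  step 11: row=10, L[10]='o', prepend. Next row=LF[10]=7
  step 12: row=7, L[7]='c', prepend. Next row=LF[7]=3
Reversed output: counterexaA$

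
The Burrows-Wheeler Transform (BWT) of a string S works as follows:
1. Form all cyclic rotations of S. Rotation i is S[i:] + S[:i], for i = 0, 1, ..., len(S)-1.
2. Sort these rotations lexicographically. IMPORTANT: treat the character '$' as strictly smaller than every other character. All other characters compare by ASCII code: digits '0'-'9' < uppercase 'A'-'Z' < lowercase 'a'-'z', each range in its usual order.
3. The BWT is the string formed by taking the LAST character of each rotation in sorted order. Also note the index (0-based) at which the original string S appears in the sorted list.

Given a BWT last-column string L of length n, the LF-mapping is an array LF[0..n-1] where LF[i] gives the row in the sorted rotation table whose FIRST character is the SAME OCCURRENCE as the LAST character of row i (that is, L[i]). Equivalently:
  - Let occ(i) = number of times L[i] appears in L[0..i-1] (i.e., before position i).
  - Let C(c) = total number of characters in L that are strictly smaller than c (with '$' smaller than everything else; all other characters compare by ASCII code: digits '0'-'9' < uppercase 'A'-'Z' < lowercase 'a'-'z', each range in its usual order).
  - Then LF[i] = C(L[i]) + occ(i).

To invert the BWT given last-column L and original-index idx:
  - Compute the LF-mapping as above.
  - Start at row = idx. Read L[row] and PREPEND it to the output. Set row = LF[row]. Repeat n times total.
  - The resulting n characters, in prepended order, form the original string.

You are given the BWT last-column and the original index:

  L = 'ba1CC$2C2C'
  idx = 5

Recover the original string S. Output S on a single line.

LF mapping: 9 8 1 4 5 0 2 6 3 7
Walk LF starting at row 5, prepending L[row]:
  step 1: row=5, L[5]='$', prepend. Next row=LF[5]=0
  step 2: row=0, L[0]='b', prepend. Next row=LF[0]=9
  step 3: row=9, L[9]='C', prepend. Next row=LF[9]=7
  step 4: row=7, L[7]='C', prepend. Next row=LF[7]=6
  step 5: row=6, L[6]='2', prepend. Next row=LF[6]=2
  step 6: row=2, L[2]='1', prepend. Next row=LF[2]=1
  step 7: row=1, L[1]='a', prepend. Next row=LF[1]=8
  step 8: row=8, L[8]='2', prepend. Next row=LF[8]=3
  step 9: row=3, L[3]='C', prepend. Next row=LF[3]=4
  step 10: row=4, L[4]='C', prepend. Next row=LF[4]=5
Reversed output: CC2a12CCb$

Answer: CC2a12CCb$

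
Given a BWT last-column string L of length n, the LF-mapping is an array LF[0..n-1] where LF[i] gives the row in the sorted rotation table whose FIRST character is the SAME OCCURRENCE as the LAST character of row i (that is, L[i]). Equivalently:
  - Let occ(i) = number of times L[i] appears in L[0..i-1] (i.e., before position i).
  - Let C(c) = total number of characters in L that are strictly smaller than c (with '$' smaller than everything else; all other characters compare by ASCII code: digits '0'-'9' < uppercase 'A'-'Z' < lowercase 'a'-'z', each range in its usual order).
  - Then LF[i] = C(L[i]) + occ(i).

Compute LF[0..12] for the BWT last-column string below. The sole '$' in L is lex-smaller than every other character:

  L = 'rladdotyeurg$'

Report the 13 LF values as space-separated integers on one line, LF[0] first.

Char counts: '$':1, 'a':1, 'd':2, 'e':1, 'g':1, 'l':1, 'o':1, 'r':2, 't':1, 'u':1, 'y':1
C (first-col start): C('$')=0, C('a')=1, C('d')=2, C('e')=4, C('g')=5, C('l')=6, C('o')=7, C('r')=8, C('t')=10, C('u')=11, C('y')=12
L[0]='r': occ=0, LF[0]=C('r')+0=8+0=8
L[1]='l': occ=0, LF[1]=C('l')+0=6+0=6
L[2]='a': occ=0, LF[2]=C('a')+0=1+0=1
L[3]='d': occ=0, LF[3]=C('d')+0=2+0=2
L[4]='d': occ=1, LF[4]=C('d')+1=2+1=3
L[5]='o': occ=0, LF[5]=C('o')+0=7+0=7
L[6]='t': occ=0, LF[6]=C('t')+0=10+0=10
L[7]='y': occ=0, LF[7]=C('y')+0=12+0=12
L[8]='e': occ=0, LF[8]=C('e')+0=4+0=4
L[9]='u': occ=0, LF[9]=C('u')+0=11+0=11
L[10]='r': occ=1, LF[10]=C('r')+1=8+1=9
L[11]='g': occ=0, LF[11]=C('g')+0=5+0=5
L[12]='$': occ=0, LF[12]=C('$')+0=0+0=0

Answer: 8 6 1 2 3 7 10 12 4 11 9 5 0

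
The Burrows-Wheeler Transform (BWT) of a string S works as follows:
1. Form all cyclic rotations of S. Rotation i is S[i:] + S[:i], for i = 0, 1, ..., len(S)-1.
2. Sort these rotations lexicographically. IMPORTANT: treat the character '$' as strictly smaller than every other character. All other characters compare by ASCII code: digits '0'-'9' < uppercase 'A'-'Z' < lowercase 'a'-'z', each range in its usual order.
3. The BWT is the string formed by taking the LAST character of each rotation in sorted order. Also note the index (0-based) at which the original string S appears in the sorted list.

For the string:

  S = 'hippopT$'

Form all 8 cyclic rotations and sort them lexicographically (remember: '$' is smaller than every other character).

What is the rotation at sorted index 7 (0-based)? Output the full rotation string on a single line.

Answer: ppopT$hi

Derivation:
All 8 rotations (rotation i = S[i:]+S[:i]):
  rot[0] = hippopT$
  rot[1] = ippopT$h
  rot[2] = ppopT$hi
  rot[3] = popT$hip
  rot[4] = opT$hipp
  rot[5] = pT$hippo
  rot[6] = T$hippop
  rot[7] = $hippopT
Sorted (with $ < everything):
  sorted[0] = $hippopT
  sorted[1] = T$hippop
  sorted[2] = hippopT$
  sorted[3] = ippopT$h
  sorted[4] = opT$hipp
  sorted[5] = pT$hippo
  sorted[6] = popT$hip
  sorted[7] = ppopT$hi
sorted[7] = ppopT$hi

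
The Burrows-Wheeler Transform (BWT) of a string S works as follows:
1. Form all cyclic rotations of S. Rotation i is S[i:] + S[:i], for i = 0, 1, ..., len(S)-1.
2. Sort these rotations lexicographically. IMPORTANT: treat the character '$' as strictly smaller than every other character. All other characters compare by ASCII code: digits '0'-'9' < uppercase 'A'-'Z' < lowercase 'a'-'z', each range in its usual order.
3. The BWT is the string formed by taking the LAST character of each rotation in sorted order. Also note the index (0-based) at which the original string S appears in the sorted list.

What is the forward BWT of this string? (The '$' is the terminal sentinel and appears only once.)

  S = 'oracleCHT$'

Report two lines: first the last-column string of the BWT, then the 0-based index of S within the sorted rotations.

Answer: TeCHralc$o
8

Derivation:
All 10 rotations (rotation i = S[i:]+S[:i]):
  rot[0] = oracleCHT$
  rot[1] = racleCHT$o
  rot[2] = acleCHT$or
  rot[3] = cleCHT$ora
  rot[4] = leCHT$orac
  rot[5] = eCHT$oracl
  rot[6] = CHT$oracle
  rot[7] = HT$oracleC
  rot[8] = T$oracleCH
  rot[9] = $oracleCHT
Sorted (with $ < everything):
  sorted[0] = $oracleCHT  (last char: 'T')
  sorted[1] = CHT$oracle  (last char: 'e')
  sorted[2] = HT$oracleC  (last char: 'C')
  sorted[3] = T$oracleCH  (last char: 'H')
  sorted[4] = acleCHT$or  (last char: 'r')
  sorted[5] = cleCHT$ora  (last char: 'a')
  sorted[6] = eCHT$oracl  (last char: 'l')
  sorted[7] = leCHT$orac  (last char: 'c')
  sorted[8] = oracleCHT$  (last char: '$')
  sorted[9] = racleCHT$o  (last char: 'o')
Last column: TeCHralc$o
Original string S is at sorted index 8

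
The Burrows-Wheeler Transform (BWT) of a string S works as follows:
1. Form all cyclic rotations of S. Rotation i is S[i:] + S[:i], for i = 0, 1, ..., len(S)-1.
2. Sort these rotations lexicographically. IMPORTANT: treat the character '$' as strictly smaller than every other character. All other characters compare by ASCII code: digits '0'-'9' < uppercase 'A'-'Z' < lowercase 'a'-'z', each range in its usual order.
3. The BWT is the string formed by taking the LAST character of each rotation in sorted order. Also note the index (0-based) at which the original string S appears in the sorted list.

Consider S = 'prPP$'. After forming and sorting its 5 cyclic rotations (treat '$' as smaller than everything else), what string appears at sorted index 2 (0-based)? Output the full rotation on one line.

All 5 rotations (rotation i = S[i:]+S[:i]):
  rot[0] = prPP$
  rot[1] = rPP$p
  rot[2] = PP$pr
  rot[3] = P$prP
  rot[4] = $prPP
Sorted (with $ < everything):
  sorted[0] = $prPP
  sorted[1] = P$prP
  sorted[2] = PP$pr
  sorted[3] = prPP$
  sorted[4] = rPP$p
sorted[2] = PP$pr

Answer: PP$pr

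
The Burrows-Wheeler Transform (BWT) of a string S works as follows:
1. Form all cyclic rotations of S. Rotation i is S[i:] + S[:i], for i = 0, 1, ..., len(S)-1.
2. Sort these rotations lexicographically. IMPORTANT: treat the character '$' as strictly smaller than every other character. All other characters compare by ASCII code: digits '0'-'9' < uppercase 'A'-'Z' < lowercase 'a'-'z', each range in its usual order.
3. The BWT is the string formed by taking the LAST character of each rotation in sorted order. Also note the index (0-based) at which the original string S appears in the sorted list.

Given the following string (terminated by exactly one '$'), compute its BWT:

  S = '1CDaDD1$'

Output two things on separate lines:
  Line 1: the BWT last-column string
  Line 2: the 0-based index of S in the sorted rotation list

Answer: 1D$1DaCD
2

Derivation:
All 8 rotations (rotation i = S[i:]+S[:i]):
  rot[0] = 1CDaDD1$
  rot[1] = CDaDD1$1
  rot[2] = DaDD1$1C
  rot[3] = aDD1$1CD
  rot[4] = DD1$1CDa
  rot[5] = D1$1CDaD
  rot[6] = 1$1CDaDD
  rot[7] = $1CDaDD1
Sorted (with $ < everything):
  sorted[0] = $1CDaDD1  (last char: '1')
  sorted[1] = 1$1CDaDD  (last char: 'D')
  sorted[2] = 1CDaDD1$  (last char: '$')
  sorted[3] = CDaDD1$1  (last char: '1')
  sorted[4] = D1$1CDaD  (last char: 'D')
  sorted[5] = DD1$1CDa  (last char: 'a')
  sorted[6] = DaDD1$1C  (last char: 'C')
  sorted[7] = aDD1$1CD  (last char: 'D')
Last column: 1D$1DaCD
Original string S is at sorted index 2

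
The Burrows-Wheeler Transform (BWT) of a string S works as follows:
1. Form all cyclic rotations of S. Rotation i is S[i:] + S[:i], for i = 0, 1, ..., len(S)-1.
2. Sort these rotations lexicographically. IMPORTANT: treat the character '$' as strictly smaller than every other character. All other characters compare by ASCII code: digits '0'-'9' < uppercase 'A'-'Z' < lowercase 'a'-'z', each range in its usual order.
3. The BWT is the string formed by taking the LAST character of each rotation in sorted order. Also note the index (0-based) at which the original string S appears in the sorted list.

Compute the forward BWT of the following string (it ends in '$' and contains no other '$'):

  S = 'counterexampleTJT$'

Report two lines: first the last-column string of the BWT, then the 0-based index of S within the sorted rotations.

All 18 rotations (rotation i = S[i:]+S[:i]):
  rot[0] = counterexampleTJT$
  rot[1] = ounterexampleTJT$c
  rot[2] = unterexampleTJT$co
  rot[3] = nterexampleTJT$cou
  rot[4] = terexampleTJT$coun
  rot[5] = erexampleTJT$count
  rot[6] = rexampleTJT$counte
  rot[7] = exampleTJT$counter
  rot[8] = xampleTJT$countere
  rot[9] = ampleTJT$counterex
  rot[10] = mpleTJT$counterexa
  rot[11] = pleTJT$counterexam
  rot[12] = leTJT$counterexamp
  rot[13] = eTJT$counterexampl
  rot[14] = TJT$counterexample
  rot[15] = JT$counterexampleT
  rot[16] = T$counterexampleTJ
  rot[17] = $counterexampleTJT
Sorted (with $ < everything):
  sorted[0] = $counterexampleTJT  (last char: 'T')
  sorted[1] = JT$counterexampleT  (last char: 'T')
  sorted[2] = T$counterexampleTJ  (last char: 'J')
  sorted[3] = TJT$counterexample  (last char: 'e')
  sorted[4] = ampleTJT$counterex  (last char: 'x')
  sorted[5] = counterexampleTJT$  (last char: '$')
  sorted[6] = eTJT$counterexampl  (last char: 'l')
  sorted[7] = erexampleTJT$count  (last char: 't')
  sorted[8] = exampleTJT$counter  (last char: 'r')
  sorted[9] = leTJT$counterexamp  (last char: 'p')
  sorted[10] = mpleTJT$counterexa  (last char: 'a')
  sorted[11] = nterexampleTJT$cou  (last char: 'u')
  sorted[12] = ounterexampleTJT$c  (last char: 'c')
  sorted[13] = pleTJT$counterexam  (last char: 'm')
  sorted[14] = rexampleTJT$counte  (last char: 'e')
  sorted[15] = terexampleTJT$coun  (last char: 'n')
  sorted[16] = unterexampleTJT$co  (last char: 'o')
  sorted[17] = xampleTJT$countere  (last char: 'e')
Last column: TTJex$ltrpaucmenoe
Original string S is at sorted index 5

Answer: TTJex$ltrpaucmenoe
5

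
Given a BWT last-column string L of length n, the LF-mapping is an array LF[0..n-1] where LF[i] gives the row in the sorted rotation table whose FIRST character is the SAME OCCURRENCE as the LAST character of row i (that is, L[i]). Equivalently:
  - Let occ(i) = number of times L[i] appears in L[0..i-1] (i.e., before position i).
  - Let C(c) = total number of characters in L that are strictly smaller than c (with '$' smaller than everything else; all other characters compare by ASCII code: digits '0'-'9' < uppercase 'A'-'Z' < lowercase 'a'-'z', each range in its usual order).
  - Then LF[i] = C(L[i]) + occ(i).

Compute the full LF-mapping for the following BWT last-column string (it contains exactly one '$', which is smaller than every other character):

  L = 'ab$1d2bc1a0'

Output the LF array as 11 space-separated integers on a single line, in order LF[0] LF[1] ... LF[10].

Answer: 5 7 0 2 10 4 8 9 3 6 1

Derivation:
Char counts: '$':1, '0':1, '1':2, '2':1, 'a':2, 'b':2, 'c':1, 'd':1
C (first-col start): C('$')=0, C('0')=1, C('1')=2, C('2')=4, C('a')=5, C('b')=7, C('c')=9, C('d')=10
L[0]='a': occ=0, LF[0]=C('a')+0=5+0=5
L[1]='b': occ=0, LF[1]=C('b')+0=7+0=7
L[2]='$': occ=0, LF[2]=C('$')+0=0+0=0
L[3]='1': occ=0, LF[3]=C('1')+0=2+0=2
L[4]='d': occ=0, LF[4]=C('d')+0=10+0=10
L[5]='2': occ=0, LF[5]=C('2')+0=4+0=4
L[6]='b': occ=1, LF[6]=C('b')+1=7+1=8
L[7]='c': occ=0, LF[7]=C('c')+0=9+0=9
L[8]='1': occ=1, LF[8]=C('1')+1=2+1=3
L[9]='a': occ=1, LF[9]=C('a')+1=5+1=6
L[10]='0': occ=0, LF[10]=C('0')+0=1+0=1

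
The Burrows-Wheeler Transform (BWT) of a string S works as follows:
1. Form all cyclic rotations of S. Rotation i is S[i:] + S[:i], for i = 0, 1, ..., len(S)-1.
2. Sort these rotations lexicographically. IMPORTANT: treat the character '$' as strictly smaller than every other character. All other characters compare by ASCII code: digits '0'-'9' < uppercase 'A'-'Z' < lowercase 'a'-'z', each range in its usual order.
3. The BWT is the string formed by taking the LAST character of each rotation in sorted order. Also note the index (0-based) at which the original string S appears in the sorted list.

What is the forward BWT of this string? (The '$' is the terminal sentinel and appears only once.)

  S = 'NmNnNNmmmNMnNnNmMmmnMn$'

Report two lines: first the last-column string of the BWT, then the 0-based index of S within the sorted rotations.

Answer: nmnNmnn$NmnNmNmNMmMmNNM
7

Derivation:
All 23 rotations (rotation i = S[i:]+S[:i]):
  rot[0] = NmNnNNmmmNMnNnNmMmmnMn$
  rot[1] = mNnNNmmmNMnNnNmMmmnMn$N
  rot[2] = NnNNmmmNMnNnNmMmmnMn$Nm
  rot[3] = nNNmmmNMnNnNmMmmnMn$NmN
  rot[4] = NNmmmNMnNnNmMmmnMn$NmNn
  rot[5] = NmmmNMnNnNmMmmnMn$NmNnN
  rot[6] = mmmNMnNnNmMmmnMn$NmNnNN
  rot[7] = mmNMnNnNmMmmnMn$NmNnNNm
  rot[8] = mNMnNnNmMmmnMn$NmNnNNmm
  rot[9] = NMnNnNmMmmnMn$NmNnNNmmm
  rot[10] = MnNnNmMmmnMn$NmNnNNmmmN
  rot[11] = nNnNmMmmnMn$NmNnNNmmmNM
  rot[12] = NnNmMmmnMn$NmNnNNmmmNMn
  rot[13] = nNmMmmnMn$NmNnNNmmmNMnN
  rot[14] = NmMmmnMn$NmNnNNmmmNMnNn
  rot[15] = mMmmnMn$NmNnNNmmmNMnNnN
  rot[16] = MmmnMn$NmNnNNmmmNMnNnNm
  rot[17] = mmnMn$NmNnNNmmmNMnNnNmM
  rot[18] = mnMn$NmNnNNmmmNMnNnNmMm
  rot[19] = nMn$NmNnNNmmmNMnNnNmMmm
  rot[20] = Mn$NmNnNNmmmNMnNnNmMmmn
  rot[21] = n$NmNnNNmmmNMnNnNmMmmnM
  rot[22] = $NmNnNNmmmNMnNnNmMmmnMn
Sorted (with $ < everything):
  sorted[0] = $NmNnNNmmmNMnNnNmMmmnMn  (last char: 'n')
  sorted[1] = MmmnMn$NmNnNNmmmNMnNnNm  (last char: 'm')
  sorted[2] = Mn$NmNnNNmmmNMnNnNmMmmn  (last char: 'n')
  sorted[3] = MnNnNmMmmnMn$NmNnNNmmmN  (last char: 'N')
  sorted[4] = NMnNnNmMmmnMn$NmNnNNmmm  (last char: 'm')
  sorted[5] = NNmmmNMnNnNmMmmnMn$NmNn  (last char: 'n')
  sorted[6] = NmMmmnMn$NmNnNNmmmNMnNn  (last char: 'n')
  sorted[7] = NmNnNNmmmNMnNnNmMmmnMn$  (last char: '$')
  sorted[8] = NmmmNMnNnNmMmmnMn$NmNnN  (last char: 'N')
  sorted[9] = NnNNmmmNMnNnNmMmmnMn$Nm  (last char: 'm')
  sorted[10] = NnNmMmmnMn$NmNnNNmmmNMn  (last char: 'n')
  sorted[11] = mMmmnMn$NmNnNNmmmNMnNnN  (last char: 'N')
  sorted[12] = mNMnNnNmMmmnMn$NmNnNNmm  (last char: 'm')
  sorted[13] = mNnNNmmmNMnNnNmMmmnMn$N  (last char: 'N')
  sorted[14] = mmNMnNnNmMmmnMn$NmNnNNm  (last char: 'm')
  sorted[15] = mmmNMnNnNmMmmnMn$NmNnNN  (last char: 'N')
  sorted[16] = mmnMn$NmNnNNmmmNMnNnNmM  (last char: 'M')
  sorted[17] = mnMn$NmNnNNmmmNMnNnNmMm  (last char: 'm')
  sorted[18] = n$NmNnNNmmmNMnNnNmMmmnM  (last char: 'M')
  sorted[19] = nMn$NmNnNNmmmNMnNnNmMmm  (last char: 'm')
  sorted[20] = nNNmmmNMnNnNmMmmnMn$NmN  (last char: 'N')
  sorted[21] = nNmMmmnMn$NmNnNNmmmNMnN  (last char: 'N')
  sorted[22] = nNnNmMmmnMn$NmNnNNmmmNM  (last char: 'M')
Last column: nmnNmnn$NmnNmNmNMmMmNNM
Original string S is at sorted index 7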